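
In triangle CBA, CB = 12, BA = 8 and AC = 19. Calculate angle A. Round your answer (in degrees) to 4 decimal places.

22.4306

By the law of cosines, cos A = (BA² + AC² − CB²) / (2·BA·AC) ≈ 0.92434, so ∠A ≈ 22.43°.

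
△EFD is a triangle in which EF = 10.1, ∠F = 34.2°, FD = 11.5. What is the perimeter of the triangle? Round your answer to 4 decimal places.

By the law of cosines, DE² = EF² + FD² − 2·EF·FD·cos F = 42.129, so DE ≈ 6.4907.
Semiperimeter s = (11.5+6.4907+10.1)/2 = 14.045.
Perimeter = 11.5 + 6.4907 + 10.1 = 28.091.

perimeter ≈ 28.0907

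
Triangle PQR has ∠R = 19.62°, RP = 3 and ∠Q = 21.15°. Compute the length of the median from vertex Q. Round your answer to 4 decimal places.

m_Q ≈ 4.0482

The third angle is ∠P = 180° − ∠Q − ∠R = 139.23°.
Law of sines: QR = RP·sin P/sin Q ≈ 5.4296.
Law of sines: PQ = RP·sin R/sin Q ≈ 2.7919.
Median from Q: ½√(2·PQ² + 2·QR² − RP²) ≈ 4.0482.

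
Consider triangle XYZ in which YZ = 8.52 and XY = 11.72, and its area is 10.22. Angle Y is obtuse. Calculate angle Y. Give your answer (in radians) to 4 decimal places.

∠Y ≈ 2.9354 rad

From area = ½·XY·YZ·sin Y, we get sin Y = 2·area/(XY·YZ) ≈ 0.20470.
Taking the obtuse solution, ∠Y ≈ 2.935 rad.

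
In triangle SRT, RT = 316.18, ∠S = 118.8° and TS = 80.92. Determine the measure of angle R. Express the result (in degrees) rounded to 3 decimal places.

Law of sines: sin R = TS·sin S/RT ≈ 0.22427.
Since RT ≥ TS, only the acute value applies: ∠R ≈ 12.96°.
Then ∠T = 180° − ∠S − ∠R ≈ 48.24°.

∠R ≈ 12.960°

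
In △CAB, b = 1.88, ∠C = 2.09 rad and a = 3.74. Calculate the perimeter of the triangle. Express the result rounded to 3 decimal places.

By the law of cosines, c² = a² + b² − 2·a·b·cos C = 24.5, so c ≈ 4.9497.
Semiperimeter s = (4.9497+3.74+1.88)/2 = 5.2849.
Perimeter = 4.9497 + 3.74 + 1.88 = 10.57.

perimeter ≈ 10.570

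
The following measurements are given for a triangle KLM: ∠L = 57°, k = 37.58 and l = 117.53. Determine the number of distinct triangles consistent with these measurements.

k·sin L = 37.58·sin(57°) ≈ 31.52.
Since l ≥ k, exactly one triangle exists.

1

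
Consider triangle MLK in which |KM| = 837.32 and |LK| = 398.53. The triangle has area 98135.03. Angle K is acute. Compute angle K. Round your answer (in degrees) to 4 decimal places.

From area = ½·|LK|·|KM|·sin K, we get sin K = 2·area/(|LK|·|KM|) ≈ 0.58817.
Taking the acute solution, ∠K ≈ 36.03°.

∠K ≈ 36.0271°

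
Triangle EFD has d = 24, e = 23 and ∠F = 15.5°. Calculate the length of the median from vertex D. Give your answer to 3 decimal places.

m_D ≈ 11.878

By the law of cosines, f² = d² + e² − 2·d·e·cos F = 41.152, so f ≈ 6.415.
Median from D: ½√(2·e² + 2·f² − d²) ≈ 11.878.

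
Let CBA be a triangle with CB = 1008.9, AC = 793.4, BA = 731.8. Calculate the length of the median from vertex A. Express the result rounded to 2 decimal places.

m_A ≈ 572.75

Median from A: ½√(2·BA² + 2·AC² − CB²) ≈ 572.75.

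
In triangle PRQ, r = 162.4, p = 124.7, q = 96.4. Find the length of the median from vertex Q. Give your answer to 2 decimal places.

136.52

Median from Q: ½√(2·p² + 2·r² − q²) ≈ 136.52.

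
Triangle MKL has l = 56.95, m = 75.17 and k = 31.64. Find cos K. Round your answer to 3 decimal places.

By the law of cosines, cos K = (l² + m² − k²) / (2·l·m) ≈ 0.92185, so ∠K ≈ 22.80°.

0.922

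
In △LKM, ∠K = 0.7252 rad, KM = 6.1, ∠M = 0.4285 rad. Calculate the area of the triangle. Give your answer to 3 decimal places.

5.608

The third angle is ∠L = π − ∠K − ∠M = 1.9879 rad.
Law of sines: ML = KM·sin K/sin L ≈ 4.4254.
Law of sines: LK = KM·sin M/sin L ≈ 2.7723.
Area = ½·KM·ML·sin M ≈ 5.6083.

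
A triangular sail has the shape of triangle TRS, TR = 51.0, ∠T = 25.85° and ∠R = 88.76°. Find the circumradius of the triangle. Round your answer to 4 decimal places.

The third angle is ∠S = 180° − ∠T − ∠R = 65.39°.
Law of sines: RS = TR·sin T/sin S ≈ 24.459.
Law of sines: ST = TR·sin R/sin S ≈ 56.082.
Circumradius = TR/(2 sin S) ≈ 28.048.

28.0478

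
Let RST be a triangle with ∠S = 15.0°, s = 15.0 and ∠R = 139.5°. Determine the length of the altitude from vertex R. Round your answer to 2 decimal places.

h_R ≈ 6.46

The third angle is ∠T = 180° − ∠R − ∠S = 25.50°.
Law of sines: r = s·sin R/sin S ≈ 37.639.
Law of sines: t = s·sin T/sin S ≈ 24.951.
Area = ½·s·r·sin T ≈ 121.53.
The altitude from R has length 2·area/r ≈ 6.4577.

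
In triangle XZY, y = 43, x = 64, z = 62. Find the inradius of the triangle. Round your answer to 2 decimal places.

r ≈ 15.05

Semiperimeter s = (64 + 62 + 43)/2 = 84.5.
Heron's formula: area = √(84.5·20.5·22.5·41.5) ≈ 1271.8.
Inradius = area/s = 1271.8/84.5 ≈ 15.051.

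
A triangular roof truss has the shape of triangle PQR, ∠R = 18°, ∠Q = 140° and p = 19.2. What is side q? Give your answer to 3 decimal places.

The third angle is ∠P = 180° − ∠Q − ∠R = 22.00°.
Law of sines: q = p·sin Q/sin P ≈ 32.945.

32.945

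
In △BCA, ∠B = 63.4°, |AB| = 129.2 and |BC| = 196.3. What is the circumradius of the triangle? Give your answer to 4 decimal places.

100.8311

By the law of cosines, |CA|² = |AB|² + |BC|² − 2·|AB|·|BC|·cos B = 32514, so |CA| ≈ 180.32.
Area = ½·|AB|·|BC|·sin B ≈ 11339.
Circumradius = |CA|/(2 sin B) ≈ 100.83.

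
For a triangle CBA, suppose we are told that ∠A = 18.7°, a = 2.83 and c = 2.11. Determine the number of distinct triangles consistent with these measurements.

1

c·sin A = 2.11·sin(18.7°) ≈ 0.6765.
Since a ≥ c, exactly one triangle exists.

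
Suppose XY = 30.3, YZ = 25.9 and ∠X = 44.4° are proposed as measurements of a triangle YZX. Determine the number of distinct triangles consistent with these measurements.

2

XY·sin X = 30.3·sin(44.4°) ≈ 21.2.
Since XY sin X < YZ < XY (21.2 < 25.9 < 30.3), two triangles exist.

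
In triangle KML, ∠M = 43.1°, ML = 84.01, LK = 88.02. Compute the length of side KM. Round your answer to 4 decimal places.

Law of sines: sin K = ML·sin M/LK ≈ 0.65215.
Since LK ≥ ML, only the acute value applies: ∠K ≈ 40.70°.
Then ∠L = 180° − ∠M − ∠K ≈ 96.20°.
Law of sines gives KM = LK·sin L/sin M ≈ 128.07.

128.0684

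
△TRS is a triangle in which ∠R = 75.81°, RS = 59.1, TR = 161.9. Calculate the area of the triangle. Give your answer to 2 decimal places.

Area = ½·TR·RS·sin R ≈ 4638.2.

area ≈ 4638.17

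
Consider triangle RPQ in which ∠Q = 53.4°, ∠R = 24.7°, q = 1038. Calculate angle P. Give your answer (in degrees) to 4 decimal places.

The third angle is ∠P = 180° − ∠Q − ∠R = 101.90°.

∠P ≈ 101.9000°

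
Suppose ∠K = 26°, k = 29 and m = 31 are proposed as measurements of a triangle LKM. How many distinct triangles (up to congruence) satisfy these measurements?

2

m·sin K = 31·sin(26°) ≈ 13.59.
Since m sin K < k < m (13.59 < 29 < 31), two triangles exist.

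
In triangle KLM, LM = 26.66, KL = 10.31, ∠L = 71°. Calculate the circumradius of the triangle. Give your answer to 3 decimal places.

By the law of cosines, MK² = KL² + LM² − 2·KL·LM·cos L = 638.08, so MK ≈ 25.26.
Area = ½·KL·LM·sin L ≈ 129.94.
Circumradius = MK/(2 sin L) ≈ 13.358.

R ≈ 13.358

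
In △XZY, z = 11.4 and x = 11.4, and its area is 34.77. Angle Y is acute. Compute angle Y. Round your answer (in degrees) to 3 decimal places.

∠Y ≈ 32.350°

From area = ½·x·z·sin Y, we get sin Y = 2·area/(x·z) ≈ 0.53509.
Taking the acute solution, ∠Y ≈ 32.35°.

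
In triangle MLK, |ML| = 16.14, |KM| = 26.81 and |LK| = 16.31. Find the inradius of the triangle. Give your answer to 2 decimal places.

Semiperimeter s = (16.31 + 26.81 + 16.14)/2 = 29.63.
Heron's formula: area = √(29.63·13.32·2.82·13.49) ≈ 122.53.
Inradius = area/s = 122.53/29.63 ≈ 4.1354.

4.14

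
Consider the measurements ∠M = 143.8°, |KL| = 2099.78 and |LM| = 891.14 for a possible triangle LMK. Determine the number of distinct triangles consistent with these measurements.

|LM|·sin M = 891.14·sin(143.8°) ≈ 526.3.
Since ∠M is not acute, a triangle exists only if |KL| > |LM|; here |KL| > |LM|, so there is exactly one triangle.

1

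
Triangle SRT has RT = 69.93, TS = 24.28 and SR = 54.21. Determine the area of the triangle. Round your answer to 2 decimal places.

Semiperimeter s = (69.93 + 24.28 + 54.21)/2 = 74.21.
Heron's formula: area = √(74.21·4.28·49.93·20) ≈ 563.18.

area ≈ 563.18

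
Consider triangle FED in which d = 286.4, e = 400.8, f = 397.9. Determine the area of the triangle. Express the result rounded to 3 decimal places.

Semiperimeter s = (397.9 + 400.8 + 286.4)/2 = 542.55.
Heron's formula: area = √(542.55·144.65·141.75·256.15) ≈ 53381.

area ≈ 53381.137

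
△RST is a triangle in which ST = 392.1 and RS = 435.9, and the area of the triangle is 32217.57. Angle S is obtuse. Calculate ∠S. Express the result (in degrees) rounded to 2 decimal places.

157.85

From area = ½·RS·ST·sin S, we get sin S = 2·area/(RS·ST) ≈ 0.37700.
Taking the obtuse solution, ∠S ≈ 157.85°.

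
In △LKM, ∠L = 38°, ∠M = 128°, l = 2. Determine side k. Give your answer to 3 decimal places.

0.786

The third angle is ∠K = 180° − ∠M − ∠L = 14.00°.
Law of sines: k = l·sin K/sin L ≈ 0.78589.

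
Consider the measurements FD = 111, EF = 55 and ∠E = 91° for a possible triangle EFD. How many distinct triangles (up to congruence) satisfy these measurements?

EF·sin E = 55·sin(91°) ≈ 54.99.
Since ∠E is not acute, a triangle exists only if FD > EF; here FD > EF, so there is exactly one triangle.

1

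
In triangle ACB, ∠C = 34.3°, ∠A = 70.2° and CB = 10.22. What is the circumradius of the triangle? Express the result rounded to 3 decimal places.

The third angle is ∠B = 180° − ∠A − ∠C = 75.50°.
Law of sines: BA = CB·sin C/sin A ≈ 6.1211.
Law of sines: AC = CB·sin B/sin A ≈ 10.516.
Circumradius = CB/(2 sin A) ≈ 5.4311.

R ≈ 5.431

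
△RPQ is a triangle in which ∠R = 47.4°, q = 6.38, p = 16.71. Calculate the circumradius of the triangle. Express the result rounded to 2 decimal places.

By the law of cosines, r² = p² + q² − 2·p·q·cos R = 175.61, so r ≈ 13.252.
Area = ½·p·q·sin R ≈ 39.238.
Circumradius = r/(2 sin R) ≈ 9.0013.

9.00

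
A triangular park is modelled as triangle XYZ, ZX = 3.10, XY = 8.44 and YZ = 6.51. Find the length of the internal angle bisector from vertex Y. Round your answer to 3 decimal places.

By the law of cosines, cos Y = (XY² + YZ² − ZX²) / (2·XY·YZ) ≈ 0.94644, so ∠Y ≈ 18.84°.
The bisector from Y has length 2·XY·YZ·cos(∠Y/2)/(XY+YZ) ≈ 7.2513.

t_Y ≈ 7.251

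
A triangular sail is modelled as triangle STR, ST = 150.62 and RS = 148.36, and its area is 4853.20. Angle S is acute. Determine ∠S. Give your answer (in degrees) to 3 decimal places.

25.745

From area = ½·RS·ST·sin S, we get sin S = 2·area/(RS·ST) ≈ 0.43437.
Taking the acute solution, ∠S ≈ 25.75°.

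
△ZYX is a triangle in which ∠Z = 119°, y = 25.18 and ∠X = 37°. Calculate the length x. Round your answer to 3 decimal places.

The third angle is ∠Y = 180° − ∠X − ∠Z = 24.00°.
Law of sines: x = y·sin X/sin Y ≈ 37.257.

37.257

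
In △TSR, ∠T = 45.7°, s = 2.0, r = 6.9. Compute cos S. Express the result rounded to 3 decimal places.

0.968

By the law of cosines, t² = s² + r² − 2·s·r·cos T = 32.334, so t ≈ 5.6863.
Law of cosines again: cos S = (r² + t² − s²)/(2·r·t) ≈ 0.96780, so ∠S ≈ 14.58°.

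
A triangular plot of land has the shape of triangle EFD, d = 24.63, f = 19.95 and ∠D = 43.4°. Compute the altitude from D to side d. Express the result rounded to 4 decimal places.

19.4555

Law of sines: sin F = f·sin D/d ≈ 0.55653.
Since d ≥ f, only the acute value applies: ∠F ≈ 33.82°.
Then ∠E = 180° − ∠D − ∠F ≈ 102.78°.
Law of sines gives e = d·sin E/sin D ≈ 34.958.
Area = ½·d·f·sin E ≈ 239.59.
The altitude from D has length 2·area/d ≈ 19.455.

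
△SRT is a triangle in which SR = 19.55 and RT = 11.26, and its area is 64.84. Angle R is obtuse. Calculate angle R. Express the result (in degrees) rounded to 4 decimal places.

∠R ≈ 143.9069°

From area = ½·SR·RT·sin R, we get sin R = 2·area/(SR·RT) ≈ 0.58910.
Taking the obtuse solution, ∠R ≈ 143.91°.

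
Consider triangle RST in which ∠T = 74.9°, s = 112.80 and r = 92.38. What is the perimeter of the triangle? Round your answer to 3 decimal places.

perimeter ≈ 330.992

By the law of cosines, t² = r² + s² − 2·r·s·cos T = 15829, so t ≈ 125.81.
Semiperimeter p = (92.38+112.8+125.81)/2 = 165.5.
Perimeter = 92.38 + 112.8 + 125.81 = 330.99.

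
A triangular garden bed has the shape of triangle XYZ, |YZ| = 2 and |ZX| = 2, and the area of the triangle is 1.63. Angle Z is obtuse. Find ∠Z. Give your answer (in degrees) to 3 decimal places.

From area = ½·|YZ|·|ZX|·sin Z, we get sin Z = 2·area/(|YZ|·|ZX|) ≈ 0.81500.
Taking the obtuse solution, ∠Z ≈ 125.41°.

∠Z ≈ 125.413°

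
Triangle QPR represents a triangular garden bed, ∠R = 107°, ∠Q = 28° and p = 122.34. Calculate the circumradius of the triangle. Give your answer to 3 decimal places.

The third angle is ∠P = 180° − ∠R − ∠Q = 45.00°.
Law of sines: q = p·sin Q/sin P ≈ 81.226.
Law of sines: r = p·sin R/sin P ≈ 165.45.
Circumradius = p/(2 sin P) ≈ 86.507.

86.507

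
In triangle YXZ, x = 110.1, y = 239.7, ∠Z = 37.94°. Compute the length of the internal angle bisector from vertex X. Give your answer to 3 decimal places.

By the law of cosines, z² = y² + x² − 2·y·x·cos Z = 27951, so z ≈ 167.19.
Law of cosines again: cos X = (z² + y² − x²)/(2·z·y) ≈ 0.91436, so ∠X ≈ 23.88°.
The bisector from X has length 2·z·y·cos(∠X/2)/(z+y) ≈ 192.72.

t_X ≈ 192.718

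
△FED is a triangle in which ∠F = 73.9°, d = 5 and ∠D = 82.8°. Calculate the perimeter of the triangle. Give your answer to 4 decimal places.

The third angle is ∠E = 180° − ∠D − ∠F = 23.30°.
Law of sines: f = d·sin F/sin D ≈ 4.8421.
Law of sines: e = d·sin E/sin D ≈ 1.9934.
Semiperimeter s = (4.8421+1.9934+5)/2 = 5.9178.
Perimeter = 4.8421 + 1.9934 + 5 = 11.836.

perimeter ≈ 11.8355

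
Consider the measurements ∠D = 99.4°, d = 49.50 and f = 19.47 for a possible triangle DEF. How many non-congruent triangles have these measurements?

1

f·sin D = 19.47·sin(99.4°) ≈ 19.21.
Since ∠D is not acute, a triangle exists only if d > f; here d > f, so there is exactly one triangle.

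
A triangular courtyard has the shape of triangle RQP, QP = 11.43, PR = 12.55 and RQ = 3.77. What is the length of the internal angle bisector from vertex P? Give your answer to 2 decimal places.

t_P ≈ 11.83

By the law of cosines, cos P = (QP² + PR² − RQ²) / (2·QP·PR) ≈ 0.95483, so ∠P ≈ 17.29°.
The bisector from P has length 2·QP·PR·cos(∠P/2)/(QP+PR) ≈ 11.828.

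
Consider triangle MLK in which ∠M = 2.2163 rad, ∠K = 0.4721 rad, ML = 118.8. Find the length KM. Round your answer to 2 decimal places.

The third angle is ∠L = π − ∠K − ∠M = 0.4532 rad.
Law of sines: KM = ML·sin L/sin K ≈ 114.38.

114.38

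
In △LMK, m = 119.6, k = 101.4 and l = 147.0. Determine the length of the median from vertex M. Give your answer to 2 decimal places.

Median from M: ½√(2·k² + 2·l² − m²) ≈ 111.22.

m_M ≈ 111.22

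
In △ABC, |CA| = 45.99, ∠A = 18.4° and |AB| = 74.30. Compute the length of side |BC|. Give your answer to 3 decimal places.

By the law of cosines, |BC|² = |CA|² + |AB|² − 2·|CA|·|AB|·cos A = 1150.8, so |BC| ≈ 33.924.

33.924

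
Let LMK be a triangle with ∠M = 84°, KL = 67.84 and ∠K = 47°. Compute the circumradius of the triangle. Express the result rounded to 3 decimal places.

The third angle is ∠L = 180° − ∠M − ∠K = 49.00°.
Law of sines: MK = KL·sin L/sin M ≈ 51.482.
Law of sines: LM = KL·sin K/sin M ≈ 49.888.
Circumradius = KL/(2 sin M) ≈ 34.107.

R ≈ 34.107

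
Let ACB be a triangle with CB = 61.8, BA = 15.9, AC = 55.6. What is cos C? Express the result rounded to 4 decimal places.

By the law of cosines, cos C = (AC² + CB² − BA²) / (2·AC·CB) ≈ 0.96881, so ∠C ≈ 14.35°.

cos C ≈ 0.9688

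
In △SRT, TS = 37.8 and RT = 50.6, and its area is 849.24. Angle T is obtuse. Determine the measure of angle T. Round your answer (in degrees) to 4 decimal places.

From area = ½·RT·TS·sin T, we get sin T = 2·area/(RT·TS) ≈ 0.88801.
Taking the obtuse solution, ∠T ≈ 117.38°.

∠T ≈ 117.3757°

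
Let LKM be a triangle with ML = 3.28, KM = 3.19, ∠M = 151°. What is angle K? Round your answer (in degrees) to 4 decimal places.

By the law of cosines, LK² = KM² + ML² − 2·KM·ML·cos M = 39.237, so LK ≈ 6.264.
Law of cosines again: cos K = (LK² + KM² − ML²)/(2·LK·KM) ≈ 0.96724, so ∠K ≈ 14.71°.

14.7061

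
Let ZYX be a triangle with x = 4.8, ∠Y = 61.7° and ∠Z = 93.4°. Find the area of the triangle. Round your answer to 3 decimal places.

24.048

The third angle is ∠X = 180° − ∠Z − ∠Y = 24.90°.
Law of sines: z = x·sin Z/sin X ≈ 11.38.
Law of sines: y = x·sin Y/sin X ≈ 10.038.
Area = ½·x·z·sin Y ≈ 24.048.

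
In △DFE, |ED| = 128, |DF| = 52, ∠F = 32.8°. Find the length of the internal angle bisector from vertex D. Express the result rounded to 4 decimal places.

Law of sines: sin E = |DF|·sin F/|ED| ≈ 0.22007.
Since |ED| ≥ |DF|, only the acute value applies: ∠E ≈ 12.71°.
Then ∠D = 180° − ∠F − ∠E ≈ 134.49°.
Law of sines gives |FE| = |ED|·sin D/sin F ≈ 168.57.
The bisector from D has length 2·|ED|·|DF|·cos(∠D/2)/(|ED|+|DF|) ≈ 28.607.

28.6072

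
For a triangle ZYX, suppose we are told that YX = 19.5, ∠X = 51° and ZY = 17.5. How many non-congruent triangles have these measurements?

2

YX·sin X = 19.5·sin(51°) ≈ 15.15.
Since YX sin X < ZY < YX (15.15 < 17.5 < 19.5), two triangles exist.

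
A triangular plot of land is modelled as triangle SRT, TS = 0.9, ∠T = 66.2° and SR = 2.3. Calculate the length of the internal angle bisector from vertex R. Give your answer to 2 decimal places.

t_R ≈ 2.36

Law of sines: sin R = TS·sin T/SR ≈ 0.35803.
Since SR ≥ TS, only the acute value applies: ∠R ≈ 20.98°.
Then ∠S = 180° − ∠T − ∠R ≈ 92.82°.
Law of sines gives RT = SR·sin S/sin T ≈ 2.5107.
The bisector from R has length 2·SR·RT·cos(∠R/2)/(SR+RT) ≈ 2.3606.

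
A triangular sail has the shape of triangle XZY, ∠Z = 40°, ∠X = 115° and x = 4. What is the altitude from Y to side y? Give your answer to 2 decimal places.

2.57

The third angle is ∠Y = 180° − ∠X − ∠Z = 25.00°.
Law of sines: z = x·sin Z/sin X ≈ 2.837.
Law of sines: y = x·sin Y/sin X ≈ 1.8652.
Area = ½·x·z·sin Y ≈ 2.3979.
The altitude from Y has length 2·area/y ≈ 2.5712.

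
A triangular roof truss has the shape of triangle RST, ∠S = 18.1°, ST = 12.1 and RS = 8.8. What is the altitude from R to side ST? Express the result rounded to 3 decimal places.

By the law of cosines, TR² = RS² + ST² − 2·RS·ST·cos S = 21.428, so TR ≈ 4.6291.
Area = ½·RS·ST·sin S ≈ 16.54.
The altitude from R has length 2·area/ST ≈ 2.734.

2.734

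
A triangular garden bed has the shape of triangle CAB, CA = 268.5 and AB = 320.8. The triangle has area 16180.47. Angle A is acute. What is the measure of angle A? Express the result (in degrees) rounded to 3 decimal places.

From area = ½·CA·AB·sin A, we get sin A = 2·area/(CA·AB) ≈ 0.37570.
Taking the acute solution, ∠A ≈ 22.07°.

22.068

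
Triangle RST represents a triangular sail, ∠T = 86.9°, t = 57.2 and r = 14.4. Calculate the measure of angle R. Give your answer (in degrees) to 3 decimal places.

∠R ≈ 14.559°

Law of sines: sin R = r·sin T/t ≈ 0.25138.
Since t ≥ r, only the acute value applies: ∠R ≈ 14.56°.
Then ∠S = 180° − ∠T − ∠R ≈ 78.54°.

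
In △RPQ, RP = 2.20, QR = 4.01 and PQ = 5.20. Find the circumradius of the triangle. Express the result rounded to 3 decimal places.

2.772

By the law of cosines, cos R = (QR² + RP² − PQ²) / (2·QR·RP) ≈ -0.34685, so ∠R ≈ 110.30°.
Circumradius = PQ/(2 sin R) ≈ 2.7721.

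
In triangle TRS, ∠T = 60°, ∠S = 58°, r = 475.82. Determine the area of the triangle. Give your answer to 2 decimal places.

94161.11

The third angle is ∠R = 180° − ∠S − ∠T = 62.00°.
Law of sines: t = r·sin T/sin R ≈ 466.7.
Law of sines: s = r·sin S/sin R ≈ 457.01.
Area = ½·r·t·sin S ≈ 94161.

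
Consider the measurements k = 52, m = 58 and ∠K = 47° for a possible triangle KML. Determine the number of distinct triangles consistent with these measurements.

2

m·sin K = 58·sin(47°) ≈ 42.42.
Since m sin K < k < m (42.42 < 52 < 58), two triangles exist.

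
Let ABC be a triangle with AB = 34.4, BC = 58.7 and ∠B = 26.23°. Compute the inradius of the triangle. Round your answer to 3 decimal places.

7.150

By the law of cosines, CA² = AB² + BC² − 2·AB·BC·cos B = 1006.4, so CA ≈ 31.723.
Area = ½·AB·BC·sin B ≈ 446.24.
Semiperimeter s = (58.7+31.723+34.4)/2 = 62.412.
Inradius = area/s = 446.24/62.412 ≈ 7.1499.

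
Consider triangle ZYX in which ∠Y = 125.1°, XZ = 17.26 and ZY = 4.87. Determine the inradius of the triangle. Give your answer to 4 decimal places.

1.5435

Law of sines: sin X = ZY·sin Y/XZ ≈ 0.23085.
Since XZ ≥ ZY, only the acute value applies: ∠X ≈ 13.35°.
Then ∠Z = 180° − ∠Y − ∠X ≈ 41.55°.
Law of sines gives YX = XZ·sin Z/sin Y ≈ 13.994.
Area = ½·XZ·ZY·sin Z ≈ 27.878.
Semiperimeter s = (13.994+17.26+4.87)/2 = 18.062.
Inradius = area/s = 27.878/18.062 ≈ 1.5435.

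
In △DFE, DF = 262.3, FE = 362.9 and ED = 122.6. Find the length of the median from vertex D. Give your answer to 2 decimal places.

94.83

Median from D: ½√(2·ED² + 2·DF² − FE²) ≈ 94.826.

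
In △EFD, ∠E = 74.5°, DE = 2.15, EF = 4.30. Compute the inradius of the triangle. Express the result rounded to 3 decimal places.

By the law of cosines, FD² = DE² + EF² − 2·DE·EF·cos E = 18.171, so FD ≈ 4.2628.
Area = ½·DE·EF·sin E ≈ 4.4544.
Semiperimeter s = (4.2628+2.15+4.3)/2 = 5.3564.
Inradius = area/s = 4.4544/5.3564 ≈ 0.8316.

r ≈ 0.832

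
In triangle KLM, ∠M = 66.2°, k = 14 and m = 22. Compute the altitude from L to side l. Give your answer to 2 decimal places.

12.81

Law of sines: sin K = k·sin M/m ≈ 0.58225.
Since m ≥ k, only the acute value applies: ∠K ≈ 35.61°.
Then ∠L = 180° − ∠M − ∠K ≈ 78.19°.
Law of sines gives l = m·sin L/sin M ≈ 23.536.
Area = ½·m·k·sin L ≈ 150.74.
The altitude from L has length 2·area/l ≈ 12.809.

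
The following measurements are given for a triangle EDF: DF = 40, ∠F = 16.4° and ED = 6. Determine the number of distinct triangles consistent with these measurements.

DF·sin F = 40·sin(16.4°) ≈ 11.29.
Since ED = 6 < 11.29 = DF sin F, no triangle exists.

0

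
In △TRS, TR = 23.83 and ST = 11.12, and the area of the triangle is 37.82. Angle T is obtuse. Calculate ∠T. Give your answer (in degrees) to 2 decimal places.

∠T ≈ 163.41°

From area = ½·ST·TR·sin T, we get sin T = 2·area/(ST·TR) ≈ 0.28545.
Taking the obtuse solution, ∠T ≈ 163.41°.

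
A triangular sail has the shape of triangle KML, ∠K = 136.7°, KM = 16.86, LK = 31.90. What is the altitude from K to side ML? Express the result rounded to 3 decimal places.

By the law of cosines, ML² = LK² + KM² − 2·LK·KM·cos K = 2084.7, so ML ≈ 45.659.
Area = ½·LK·KM·sin K ≈ 184.43.
The altitude from K has length 2·area/ML ≈ 8.0786.

8.079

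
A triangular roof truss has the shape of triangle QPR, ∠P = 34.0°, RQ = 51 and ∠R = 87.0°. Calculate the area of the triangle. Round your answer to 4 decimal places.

area ≈ 1990.7591

The third angle is ∠Q = 180° − ∠P − ∠R = 59.00°.
Law of sines: PR = RQ·sin Q/sin P ≈ 78.176.
Law of sines: QP = RQ·sin R/sin P ≈ 91.078.
Area = ½·RQ·PR·sin R ≈ 1990.8.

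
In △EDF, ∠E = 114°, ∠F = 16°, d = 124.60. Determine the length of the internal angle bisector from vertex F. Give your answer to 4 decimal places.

t_F ≈ 134.2232

The third angle is ∠D = 180° − ∠F − ∠E = 50.00°.
Law of sines: e = d·sin E/sin D ≈ 148.59.
Law of sines: f = d·sin F/sin D ≈ 44.833.
The bisector from F has length 2·e·d·cos(∠F/2)/(e+d) ≈ 134.22.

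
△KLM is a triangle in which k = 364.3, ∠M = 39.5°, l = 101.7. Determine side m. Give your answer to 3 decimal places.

293.055

By the law of cosines, m² = k² + l² − 2·k·l·cos M = 85881, so m ≈ 293.05.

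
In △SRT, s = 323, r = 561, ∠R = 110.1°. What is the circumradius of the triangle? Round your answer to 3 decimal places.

Law of sines: sin S = s·sin R/r ≈ 0.54069.
Since r ≥ s, only the acute value applies: ∠S ≈ 32.73°.
Then ∠T = 180° − ∠R − ∠S ≈ 37.17°.
Law of sines gives t = r·sin T/sin R ≈ 360.92.
Circumradius = r/(2 sin R) ≈ 298.69.

298.692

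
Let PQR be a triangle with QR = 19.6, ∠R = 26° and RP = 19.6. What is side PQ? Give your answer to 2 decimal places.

8.82

By the law of cosines, PQ² = QR² + RP² − 2·QR·RP·cos R = 77.759, so PQ ≈ 8.8181.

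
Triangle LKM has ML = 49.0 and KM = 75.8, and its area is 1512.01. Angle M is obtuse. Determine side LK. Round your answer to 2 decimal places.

From area = ½·KM·ML·sin M, we get sin M = 2·area/(KM·ML) ≈ 0.81418.
Taking the obtuse solution, ∠M ≈ 125.49°.
Law of cosines then gives LK ≈ 111.62.

111.62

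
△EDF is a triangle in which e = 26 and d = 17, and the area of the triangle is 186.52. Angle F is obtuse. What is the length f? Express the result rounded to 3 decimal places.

From area = ½·e·d·sin F, we get sin F = 2·area/(e·d) ≈ 0.84398.
Taking the obtuse solution, ∠F ≈ 2.137 rad.
Law of cosines then gives f ≈ 37.936.

37.936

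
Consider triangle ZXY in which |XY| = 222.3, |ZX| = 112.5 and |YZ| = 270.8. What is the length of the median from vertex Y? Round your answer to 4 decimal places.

Median from Y: ½√(2·|XY|² + 2·|YZ|² − |ZX|²) ≈ 241.27.

241.2694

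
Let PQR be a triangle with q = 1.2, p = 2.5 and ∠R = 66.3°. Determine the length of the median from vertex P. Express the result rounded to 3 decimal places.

1.340

By the law of cosines, r² = p² + q² − 2·p·q·cos R = 5.2783, so r ≈ 2.2975.
Median from P: ½√(2·q² + 2·r² − p²) ≈ 1.3404.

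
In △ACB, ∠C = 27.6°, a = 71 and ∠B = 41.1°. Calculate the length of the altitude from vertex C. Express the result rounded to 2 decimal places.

The third angle is ∠A = 180° − ∠C − ∠B = 111.30°.
Law of sines: c = a·sin C/sin A ≈ 35.306.
Law of sines: b = a·sin B/sin A ≈ 50.096.
Area = ½·a·c·sin B ≈ 823.92.
The altitude from C has length 2·area/c ≈ 46.674.

46.67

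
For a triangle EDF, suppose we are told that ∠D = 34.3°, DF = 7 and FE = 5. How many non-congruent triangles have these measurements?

2

DF·sin D = 7·sin(34.3°) ≈ 3.945.
Since DF sin D < FE < DF (3.945 < 5 < 7), two triangles exist.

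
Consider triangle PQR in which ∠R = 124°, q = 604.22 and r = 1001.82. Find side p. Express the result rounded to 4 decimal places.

Law of sines: sin Q = q·sin R/r ≈ 0.50001.
Since r ≥ q, only the acute value applies: ∠Q ≈ 30.00°.
Then ∠P = 180° − ∠R − ∠Q ≈ 26.00°.
Law of sines gives p = r·sin P/sin R ≈ 529.72.

529.7196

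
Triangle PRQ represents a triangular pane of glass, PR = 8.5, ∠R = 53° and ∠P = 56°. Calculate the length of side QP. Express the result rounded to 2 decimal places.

The third angle is ∠Q = 180° − ∠P − ∠R = 71.00°.
Law of sines: QP = PR·sin R/sin Q ≈ 7.1796.

7.18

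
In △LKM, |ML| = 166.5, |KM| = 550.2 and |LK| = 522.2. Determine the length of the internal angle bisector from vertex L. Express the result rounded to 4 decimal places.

By the law of cosines, cos L = (|ML|² + |LK|² − |KM|²) / (2·|ML|·|LK|) ≈ -0.01326, so ∠L ≈ 90.76°.
The bisector from L has length 2·|ML|·|LK|·cos(∠L/2)/(|ML|+|LK|) ≈ 177.35.

177.3530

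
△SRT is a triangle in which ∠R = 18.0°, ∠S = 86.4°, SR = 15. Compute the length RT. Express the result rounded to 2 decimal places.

The third angle is ∠T = 180° − ∠S − ∠R = 75.60°.
Law of sines: RT = SR·sin S/sin T ≈ 15.456.

15.46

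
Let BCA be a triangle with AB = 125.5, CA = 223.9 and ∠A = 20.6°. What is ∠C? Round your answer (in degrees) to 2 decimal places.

By the law of cosines, BC² = CA² + AB² − 2·CA·AB·cos A = 13276, so BC ≈ 115.22.
Law of cosines again: cos C = (BC² + CA² − AB²)/(2·BC·CA) ≈ 0.92365, so ∠C ≈ 22.53°.

∠C ≈ 22.53°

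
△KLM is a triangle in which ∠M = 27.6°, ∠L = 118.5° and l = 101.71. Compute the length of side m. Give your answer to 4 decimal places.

The third angle is ∠K = 180° − ∠L − ∠M = 33.90°.
Law of sines: m = l·sin M/sin L ≈ 53.62.

53.6196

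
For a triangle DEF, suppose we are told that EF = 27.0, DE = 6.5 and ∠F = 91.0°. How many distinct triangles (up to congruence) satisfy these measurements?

0

EF·sin F = 27.0·sin(91.0°) ≈ 27.
Since ∠F is not acute, a triangle exists only if DE > EF; here DE ≤ EF, so there is no triangle.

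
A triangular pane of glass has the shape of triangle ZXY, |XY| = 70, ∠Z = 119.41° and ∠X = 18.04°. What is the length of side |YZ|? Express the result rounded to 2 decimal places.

The third angle is ∠Y = 180° − ∠Z − ∠X = 42.55°.
Law of sines: |YZ| = |XY|·sin X/sin Z ≈ 24.885.

24.88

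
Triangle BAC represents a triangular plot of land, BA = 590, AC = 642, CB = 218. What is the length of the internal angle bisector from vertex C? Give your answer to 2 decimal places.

By the law of cosines, cos C = (AC² + CB² − BA²) / (2·AC·CB) ≈ 0.39865, so ∠C ≈ 66.51°.
The bisector from C has length 2·AC·CB·cos(∠C/2)/(AC+CB) ≈ 272.18.

272.18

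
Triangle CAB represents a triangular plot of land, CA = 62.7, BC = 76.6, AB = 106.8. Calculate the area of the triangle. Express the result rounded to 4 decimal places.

Semiperimeter s = (106.8 + 76.6 + 62.7)/2 = 123.05.
Heron's formula: area = √(123.05·16.25·46.45·60.35) ≈ 2367.5.

area ≈ 2367.5491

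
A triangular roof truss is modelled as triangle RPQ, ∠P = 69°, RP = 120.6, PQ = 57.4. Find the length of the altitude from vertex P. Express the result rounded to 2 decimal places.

h_P ≈ 56.95

By the law of cosines, QR² = RP² + PQ² − 2·RP·PQ·cos P = 12878, so QR ≈ 113.48.
Area = ½·RP·PQ·sin P ≈ 3231.3.
The altitude from P has length 2·area/QR ≈ 56.95.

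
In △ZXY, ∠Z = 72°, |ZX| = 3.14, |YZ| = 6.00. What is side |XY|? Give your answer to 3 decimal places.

5.849

By the law of cosines, |XY|² = |YZ|² + |ZX|² − 2·|YZ|·|ZX|·cos Z = 34.216, so |XY| ≈ 5.8494.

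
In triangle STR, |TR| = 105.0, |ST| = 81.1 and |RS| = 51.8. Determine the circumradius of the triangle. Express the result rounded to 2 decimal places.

53.70

By the law of cosines, cos S = (|RS|² + |ST|² − |TR|²) / (2·|RS|·|ST|) ≈ -0.21002, so ∠S ≈ 1.782 rad.
Circumradius = |TR|/(2 sin S) ≈ 53.698.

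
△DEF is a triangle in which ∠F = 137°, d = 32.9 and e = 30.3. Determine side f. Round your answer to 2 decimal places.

58.81

By the law of cosines, f² = d² + e² − 2·d·e·cos F = 3458.6, so f ≈ 58.81.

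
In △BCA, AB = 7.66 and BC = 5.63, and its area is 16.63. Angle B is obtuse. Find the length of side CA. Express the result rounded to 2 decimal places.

12.05

From area = ½·AB·BC·sin B, we get sin B = 2·area/(AB·BC) ≈ 0.77123.
Taking the obtuse solution, ∠B ≈ 2.261 rad.
Law of cosines then gives CA ≈ 12.053.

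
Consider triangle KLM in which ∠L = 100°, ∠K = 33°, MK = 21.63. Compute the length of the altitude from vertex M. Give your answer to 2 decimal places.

The third angle is ∠M = 180° − ∠K − ∠L = 47.00°.
Law of sines: LM = MK·sin K/sin L ≈ 11.962.
Law of sines: KL = MK·sin M/sin L ≈ 16.063.
Area = ½·MK·LM·sin M ≈ 94.617.
The altitude from M has length 2·area/KL ≈ 11.781.

h_M ≈ 11.78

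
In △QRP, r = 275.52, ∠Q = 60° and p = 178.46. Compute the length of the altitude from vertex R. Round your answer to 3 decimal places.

By the law of cosines, q² = r² + p² − 2·r·p·cos Q = 58590, so q ≈ 242.05.
Area = ½·r·p·sin Q ≈ 21291.
The altitude from R has length 2·area/r ≈ 154.55.

154.551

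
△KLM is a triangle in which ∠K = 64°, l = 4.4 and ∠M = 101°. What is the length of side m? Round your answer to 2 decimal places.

16.69

The third angle is ∠L = 180° − ∠M − ∠K = 15.00°.
Law of sines: m = l·sin M/sin L ≈ 16.688.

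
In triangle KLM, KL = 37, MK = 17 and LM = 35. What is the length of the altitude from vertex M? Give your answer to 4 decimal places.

Semiperimeter s = (35 + 17 + 37)/2 = 44.5.
Heron's formula: area = √(44.5·9.5·27.5·7.5) ≈ 295.28.
The altitude from M has length 2·area/KL ≈ 15.961.

h_M ≈ 15.9613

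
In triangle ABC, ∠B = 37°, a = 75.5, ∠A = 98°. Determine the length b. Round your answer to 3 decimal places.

The third angle is ∠C = 180° − ∠A − ∠B = 45.00°.
Law of sines: b = a·sin B/sin A ≈ 45.884.

45.884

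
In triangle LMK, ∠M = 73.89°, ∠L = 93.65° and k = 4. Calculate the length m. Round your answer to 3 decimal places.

17.811

The third angle is ∠K = 180° − ∠L − ∠M = 12.46°.
Law of sines: m = k·sin M/sin K ≈ 17.811.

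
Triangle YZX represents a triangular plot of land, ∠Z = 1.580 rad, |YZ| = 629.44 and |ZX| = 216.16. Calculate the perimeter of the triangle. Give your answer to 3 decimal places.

perimeter ≈ 1513.001

By the law of cosines, |XY|² = |YZ|² + |ZX|² − 2·|YZ|·|ZX|·cos Z = 4.4542e+05, so |XY| ≈ 667.4.
Semiperimeter s = (216.16+667.4+629.44)/2 = 756.5.
Perimeter = 216.16 + 667.4 + 629.44 = 1513.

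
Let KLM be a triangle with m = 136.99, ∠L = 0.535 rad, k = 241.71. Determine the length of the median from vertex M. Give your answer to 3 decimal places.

186.092

By the law of cosines, l² = m² + k² − 2·m·k·cos L = 20220, so l ≈ 142.2.
Median from M: ½√(2·k² + 2·l² − m²) ≈ 186.09.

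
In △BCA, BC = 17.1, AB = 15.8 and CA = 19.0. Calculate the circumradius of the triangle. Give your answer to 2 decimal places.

By the law of cosines, cos B = (AB² + BC² − CA²) / (2·AB·BC) ≈ 0.33505, so ∠B ≈ 70.42°.
Circumradius = CA/(2 sin B) ≈ 10.083.

R ≈ 10.08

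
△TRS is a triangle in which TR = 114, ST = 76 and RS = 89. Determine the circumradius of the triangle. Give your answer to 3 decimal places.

By the law of cosines, cos T = (ST² + TR² − RS²) / (2·ST·TR) ≈ 0.62621, so ∠T ≈ 51.23°.
Circumradius = RS/(2 sin T) ≈ 57.077.

57.077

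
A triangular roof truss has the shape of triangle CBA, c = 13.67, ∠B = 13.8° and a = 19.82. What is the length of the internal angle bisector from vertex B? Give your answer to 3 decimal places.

By the law of cosines, b² = a² + c² − 2·a·c·cos B = 53.464, so b ≈ 7.3119.
The bisector from B has length 2·a·c·cos(∠B/2)/(a+c) ≈ 16.063.

t_B ≈ 16.063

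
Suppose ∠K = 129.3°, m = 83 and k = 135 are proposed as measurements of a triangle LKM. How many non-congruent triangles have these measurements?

m·sin K = 83·sin(129.3°) ≈ 64.23.
Since ∠K is not acute, a triangle exists only if k > m; here k > m, so there is exactly one triangle.

1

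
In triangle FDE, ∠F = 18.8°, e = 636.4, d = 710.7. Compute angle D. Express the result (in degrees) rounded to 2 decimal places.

By the law of cosines, f² = d² + e² − 2·d·e·cos F = 53780, so f ≈ 231.91.
Law of cosines again: cos D = (e² + f² − d²)/(2·e·f) ≈ -0.15689, so ∠D ≈ 99.03°.

99.03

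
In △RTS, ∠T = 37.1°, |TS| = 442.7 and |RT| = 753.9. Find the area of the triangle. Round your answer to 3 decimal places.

Area = ½·|RT|·|TS|·sin T ≈ 1.0066e+05.

100660.794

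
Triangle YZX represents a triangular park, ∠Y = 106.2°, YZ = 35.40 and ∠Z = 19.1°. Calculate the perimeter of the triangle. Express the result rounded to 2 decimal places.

perimeter ≈ 91.25

The third angle is ∠X = 180° − ∠Y − ∠Z = 54.70°.
Law of sines: ZX = YZ·sin Y/sin X ≈ 41.653.
Law of sines: XY = YZ·sin Z/sin X ≈ 14.193.
Semiperimeter s = (41.653+14.193+35.4)/2 = 45.623.
Perimeter = 41.653 + 14.193 + 35.4 = 91.246.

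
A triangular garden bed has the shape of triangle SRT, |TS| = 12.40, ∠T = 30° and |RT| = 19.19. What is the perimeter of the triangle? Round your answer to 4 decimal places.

By the law of cosines, |SR|² = |RT|² + |TS|² − 2·|RT|·|TS|·cos T = 109.86, so |SR| ≈ 10.482.
Semiperimeter s = (19.19+12.4+10.482)/2 = 21.036.
Perimeter = 19.19 + 12.4 + 10.482 = 42.072.

perimeter ≈ 42.0716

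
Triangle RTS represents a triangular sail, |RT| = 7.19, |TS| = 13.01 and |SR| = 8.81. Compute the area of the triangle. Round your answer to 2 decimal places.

Semiperimeter s = (13.01 + 8.81 + 7.19)/2 = 14.505.
Heron's formula: area = √(14.505·1.495·5.695·7.315) ≈ 30.056.

30.06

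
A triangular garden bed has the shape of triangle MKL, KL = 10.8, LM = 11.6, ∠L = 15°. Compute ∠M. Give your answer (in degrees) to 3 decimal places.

∠M ≈ 67.322°

By the law of cosines, MK² = KL² + LM² − 2·KL·LM·cos L = 9.1776, so MK ≈ 3.0295.
Law of cosines again: cos M = (LM² + MK² − KL²)/(2·LM·MK) ≈ 0.38555, so ∠M ≈ 67.32°.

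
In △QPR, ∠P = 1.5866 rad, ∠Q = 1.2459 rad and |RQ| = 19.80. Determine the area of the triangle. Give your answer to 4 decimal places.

The third angle is ∠R = π − ∠Q − ∠P = 0.3091 rad.
Law of sines: |PR| = |RQ|·sin Q/sin P ≈ 18.766.
Law of sines: |QP| = |RQ|·sin R/sin P ≈ 6.0238.
Area = ½·|RQ|·|PR|·sin R ≈ 56.516.

area ≈ 56.5157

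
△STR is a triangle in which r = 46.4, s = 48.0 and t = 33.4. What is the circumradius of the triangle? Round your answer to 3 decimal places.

By the law of cosines, cos S = (t² + r² − s²) / (2·t·r) ≈ 0.31118, so ∠S ≈ 71.87°.
Circumradius = s/(2 sin S) ≈ 25.254.

25.254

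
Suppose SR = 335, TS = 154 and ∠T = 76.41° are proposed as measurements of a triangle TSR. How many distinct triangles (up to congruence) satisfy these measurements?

1

TS·sin T = 154·sin(76.41°) ≈ 149.7.
Since SR ≥ TS, exactly one triangle exists.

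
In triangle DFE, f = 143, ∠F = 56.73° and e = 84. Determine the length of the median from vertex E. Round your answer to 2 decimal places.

151.73

Law of sines: sin E = e·sin F/f ≈ 0.49113.
Since f ≥ e, only the acute value applies: ∠E ≈ 29.42°.
Then ∠D = 180° − ∠F − ∠E ≈ 93.85°.
Law of sines gives d = f·sin D/sin F ≈ 170.65.
Median from E: ½√(2·d² + 2·f² − e²) ≈ 151.73.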